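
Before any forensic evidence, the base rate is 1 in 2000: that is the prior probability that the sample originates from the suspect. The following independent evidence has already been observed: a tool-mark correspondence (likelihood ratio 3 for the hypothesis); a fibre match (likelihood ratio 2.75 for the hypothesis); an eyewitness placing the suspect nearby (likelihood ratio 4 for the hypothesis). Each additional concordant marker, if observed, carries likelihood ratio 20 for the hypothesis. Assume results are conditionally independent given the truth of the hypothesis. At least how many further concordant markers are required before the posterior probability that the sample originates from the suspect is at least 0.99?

Prior odds = 0.0005/0.9995 = 1/1999.
Combined Bayes factor of the evidence already in hand = 3 × 2.75 × 4 = 33.
Odds after that evidence = (1/1999) × 33 = 33/1999.
Target odds = 0.99/0.01 = 99.
Need 20ⁿ ≥ 99 ÷ (33/1999) = 5997.
20² = 400 falls short of 5997 but 20³ = 8000 reaches it, so n = 3.

3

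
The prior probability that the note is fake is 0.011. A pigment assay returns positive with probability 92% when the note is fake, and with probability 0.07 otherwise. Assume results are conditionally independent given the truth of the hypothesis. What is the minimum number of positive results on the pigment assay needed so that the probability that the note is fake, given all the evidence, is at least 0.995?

4

Prior odds: 0.011 ÷ 0.989 = 11/989.
Likelihood ratio of a positive result = 0.92/0.07 = 92/7.
Target posterior odds = 0.995/0.005 = 199.
Need (11/989) × (92/7)ⁿ ≥ 199, i.e. (92/7)ⁿ ≥ 196811/11.
(92/7)³ = 778688/343 falls short of 196811/11 but (92/7)⁴ = 71639296/2401 reaches it, so n = 4.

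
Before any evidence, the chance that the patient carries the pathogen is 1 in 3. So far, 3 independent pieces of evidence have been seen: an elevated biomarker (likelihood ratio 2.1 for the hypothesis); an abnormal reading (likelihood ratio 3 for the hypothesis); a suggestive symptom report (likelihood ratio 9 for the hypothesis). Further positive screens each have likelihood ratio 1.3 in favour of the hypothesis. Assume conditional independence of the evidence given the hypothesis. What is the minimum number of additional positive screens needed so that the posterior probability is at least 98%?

3

Prior odds = (1/3)/(2/3) = 0.5.
Combined Bayes factor of the evidence already in hand = 2.1 × 3 × 9 = 56.7.
Odds after that evidence = 0.5 × 56.7 = 28.35.
Target odds = 0.98/0.02 = 49.
Need 1.3ⁿ ≥ 49 ÷ 28.35 = 140/81.
1.3² = 1.69 falls short of 140/81 but 1.3³ = 2.197 reaches it, so n = 3.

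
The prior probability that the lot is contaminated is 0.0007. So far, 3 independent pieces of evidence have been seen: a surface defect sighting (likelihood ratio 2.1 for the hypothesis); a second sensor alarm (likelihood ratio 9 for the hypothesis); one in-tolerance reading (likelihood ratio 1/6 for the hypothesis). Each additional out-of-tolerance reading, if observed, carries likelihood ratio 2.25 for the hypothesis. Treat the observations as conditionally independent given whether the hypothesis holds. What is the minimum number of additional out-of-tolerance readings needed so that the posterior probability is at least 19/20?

Prior odds = 0.0007/0.9993 = 7/9993.
Combined Bayes factor of the evidence already in hand = 2.1 × 9 × (1/6) = 3.15.
Odds after that evidence = (7/9993) × 3.15 = 147/66620.
Target odds = 0.95/0.05 = 19.
Need 2.25ⁿ ≥ 19 ÷ (147/66620) = 1265780/147.
2.25¹¹ ≈7481.83 falls short of 1265780/147 but 2.25¹² ≈16834.1 reaches it, so n = 12.

12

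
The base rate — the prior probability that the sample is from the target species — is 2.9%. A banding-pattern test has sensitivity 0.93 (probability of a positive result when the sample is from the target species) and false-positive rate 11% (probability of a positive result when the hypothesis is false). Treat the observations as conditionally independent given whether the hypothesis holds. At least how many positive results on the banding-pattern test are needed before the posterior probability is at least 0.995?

5

Prior odds = 0.029/0.971 = 29/971.
Likelihood ratio of a positive result = 0.93/0.11 = 93/11.
Target posterior odds = 0.995/0.005 = 199.
Require (93/11)ⁿ ≥ 199 ÷ (29/971) = 193229/29.
(93/11)⁴ = 74805201/14641 falls short of 193229/29 but (93/11)⁵ ≈43196.8 reaches it, so n = 5.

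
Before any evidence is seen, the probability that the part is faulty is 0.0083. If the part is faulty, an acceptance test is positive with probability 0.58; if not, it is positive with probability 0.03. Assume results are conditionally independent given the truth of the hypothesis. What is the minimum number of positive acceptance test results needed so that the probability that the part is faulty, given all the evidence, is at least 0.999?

Prior odds = 0.0083/0.9917 = 83/9917.
Likelihood ratio of a positive = 0.58/0.03 = 58/3.
Target posterior odds = 0.999/0.001 = 999.
Need (83/9917) × (58/3)ⁿ ≥ 999, i.e. (58/3)ⁿ ≥ 9907083/83.
(58/3)³ = 195112/27 falls short of 9907083/83 but (58/3)⁴ = 11316496/81 reaches it, so n = 4.

4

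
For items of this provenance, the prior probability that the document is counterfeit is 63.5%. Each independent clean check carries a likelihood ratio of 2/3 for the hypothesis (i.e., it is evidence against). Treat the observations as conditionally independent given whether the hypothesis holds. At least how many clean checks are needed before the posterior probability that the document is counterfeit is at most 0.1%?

19

Prior odds = 0.635/0.365 = 127/73.
Likelihood ratio per clean check = 2/3.
Target odds: 0.001 ÷ 0.999 = 1/999.
Need (127/73) × (2/3)ⁿ ≤ 1/999, i.e. (2/3)ⁿ ≤ 73/126873.
(2/3)¹⁸ = 262144/387420489 is still above 73/126873 but (2/3)¹⁹ ≈0.000451093 is at or below it, so n = 19.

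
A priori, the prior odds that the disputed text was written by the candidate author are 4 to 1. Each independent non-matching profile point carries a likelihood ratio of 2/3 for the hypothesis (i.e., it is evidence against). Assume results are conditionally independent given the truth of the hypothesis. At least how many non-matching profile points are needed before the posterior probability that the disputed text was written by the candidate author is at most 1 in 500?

19

Prior odds = 4.
Likelihood ratio per non-matching profile point = 2/3.
Target odds: 0.002 ÷ 0.998 = 1/499.
Require (2/3)ⁿ ≤ 1/499 ÷ 4 = 1/1996.
(2/3)¹⁸ = 262144/387420489 is still above 1/1996 but (2/3)¹⁹ ≈0.000451093 is at or below it, so n = 19.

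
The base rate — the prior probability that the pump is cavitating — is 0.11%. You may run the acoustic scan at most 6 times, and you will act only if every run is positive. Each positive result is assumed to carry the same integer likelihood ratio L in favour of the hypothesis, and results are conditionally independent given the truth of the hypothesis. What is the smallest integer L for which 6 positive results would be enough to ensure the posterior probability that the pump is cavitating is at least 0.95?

6

Prior odds = 0.0011/0.9989 = 11/9989.
Target odds = 0.95/0.05 = 19.
Need L⁶ ≥ 19 ÷ (11/9989) = 189791/11.
5⁶ = 15625 < 189791/11 ≤ 46656 = 6⁶, so L = 6.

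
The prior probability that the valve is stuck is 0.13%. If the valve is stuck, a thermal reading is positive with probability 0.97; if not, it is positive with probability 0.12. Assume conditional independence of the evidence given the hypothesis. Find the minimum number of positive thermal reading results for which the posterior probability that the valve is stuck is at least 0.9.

5

Prior odds: 0.0013 ÷ 0.9987 = 13/9987.
Likelihood ratio of a positive = 0.97/0.12 = 97/12.
Target posterior odds = 0.9/0.1 = 9.
Require (97/12)ⁿ ≥ 9 ÷ (13/9987) = 89883/13.
(97/12)⁴ = 88529281/20736 falls short of 89883/13 but (97/12)⁵ ≈34510.6 reaches it, so n = 5.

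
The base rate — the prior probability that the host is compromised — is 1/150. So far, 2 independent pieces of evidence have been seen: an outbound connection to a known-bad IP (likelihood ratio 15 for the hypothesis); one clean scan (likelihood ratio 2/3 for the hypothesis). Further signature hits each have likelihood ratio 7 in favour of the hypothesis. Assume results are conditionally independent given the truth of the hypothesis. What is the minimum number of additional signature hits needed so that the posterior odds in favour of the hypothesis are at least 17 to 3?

3

Prior odds = (1/150)/(149/150) = 1/149.
Combined Bayes factor of the evidence already in hand = 15 × (2/3) = 10.
Odds after that evidence = (1/149) × 10 = 10/149.
Target odds = 17/3.
Need 7ⁿ ≥ 17/3 ÷ (10/149) = 2533/30.
7² = 49 falls short of 2533/30 but 7³ = 343 reaches it, so n = 3.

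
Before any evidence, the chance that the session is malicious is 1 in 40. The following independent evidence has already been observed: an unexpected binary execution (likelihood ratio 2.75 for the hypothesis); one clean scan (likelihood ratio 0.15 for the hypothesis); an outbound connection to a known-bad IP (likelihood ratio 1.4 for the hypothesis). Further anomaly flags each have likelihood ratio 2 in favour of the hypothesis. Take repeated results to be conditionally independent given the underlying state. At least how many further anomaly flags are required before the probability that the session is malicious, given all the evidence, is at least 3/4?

8

Prior odds = 0.025/0.975 = 1/39.
Combined Bayes factor of the evidence already in hand = 2.75 × 0.15 × 1.4 = 0.5775.
Odds after that evidence = (1/39) × 0.5775 = 77/5200.
Target odds = 0.75/0.25 = 3.
Need 2ⁿ ≥ 3 ÷ (77/5200) = 15600/77.
2⁷ = 128 falls short of 15600/77 but 2⁸ = 256 reaches it, so n = 8.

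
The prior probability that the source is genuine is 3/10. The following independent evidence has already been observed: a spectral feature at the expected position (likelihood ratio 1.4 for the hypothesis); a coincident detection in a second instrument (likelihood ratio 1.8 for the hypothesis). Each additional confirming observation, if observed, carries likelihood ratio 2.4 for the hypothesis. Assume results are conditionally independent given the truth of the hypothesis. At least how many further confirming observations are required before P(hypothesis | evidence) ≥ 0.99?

Prior odds = 0.3/0.7 = 3/7.
Combined Bayes factor of the evidence already in hand = 1.4 × 1.8 = 2.52.
Odds after that evidence = (3/7) × 2.52 = 1.08.
Target odds = 0.99/0.01 = 99.
Need 2.4ⁿ ≥ 99 ÷ 1.08 = 275/3.
2.4⁵ = 79.62624 falls short of 275/3 but 2.4⁶ = 2985984/15625 reaches it, so n = 6.

6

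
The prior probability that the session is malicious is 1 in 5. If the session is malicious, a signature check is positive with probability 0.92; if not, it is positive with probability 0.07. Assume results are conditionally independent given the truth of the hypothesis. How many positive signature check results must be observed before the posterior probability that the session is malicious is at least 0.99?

Prior odds: 0.2 ÷ 0.8 = 0.25.
Likelihood ratio of a positive = 0.92/0.07 = 92/7.
Target posterior odds = 0.99/0.01 = 99.
Require (92/7)ⁿ ≥ 99 ÷ 0.25 = 396.
(92/7)² = 8464/49 falls short of 396 but (92/7)³ = 778688/343 reaches it, so n = 3.

3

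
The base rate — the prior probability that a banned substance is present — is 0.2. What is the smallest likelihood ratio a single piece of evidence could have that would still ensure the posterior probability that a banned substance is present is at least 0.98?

196

Prior odds = 0.2/0.8 = 0.25.
Target odds = 0.98/0.02 = 49.
Required Bayes factor = 49 ÷ 0.25 = 196.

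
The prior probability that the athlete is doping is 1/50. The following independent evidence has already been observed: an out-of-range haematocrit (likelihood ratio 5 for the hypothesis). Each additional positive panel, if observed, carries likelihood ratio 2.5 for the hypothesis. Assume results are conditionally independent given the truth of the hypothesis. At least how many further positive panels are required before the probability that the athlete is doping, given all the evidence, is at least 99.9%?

11

Prior odds = 0.02/0.98 = 1/49.
Bayes factor of the evidence already in hand = 5.
Odds after that evidence = (1/49) × 5 = 5/49.
Target odds = 0.999/0.001 = 999.
Need 2.5ⁿ ≥ 999 ÷ (5/49) = 9790.2.
2.5¹⁰ = 9765625/1024 falls short of 9790.2 but 2.5¹¹ = 48828125/2048 reaches it, so n = 11.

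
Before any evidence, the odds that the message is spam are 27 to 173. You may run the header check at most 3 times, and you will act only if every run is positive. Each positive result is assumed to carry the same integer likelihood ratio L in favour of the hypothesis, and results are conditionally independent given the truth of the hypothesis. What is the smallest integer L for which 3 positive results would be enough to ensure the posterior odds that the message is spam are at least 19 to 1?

Prior odds = 27/173.
Target odds = 19.
Need L³ ≥ 19 ÷ (27/173) = 3287/27.
4³ = 64 < 3287/27 ≤ 125 = 5³, so L = 5.

5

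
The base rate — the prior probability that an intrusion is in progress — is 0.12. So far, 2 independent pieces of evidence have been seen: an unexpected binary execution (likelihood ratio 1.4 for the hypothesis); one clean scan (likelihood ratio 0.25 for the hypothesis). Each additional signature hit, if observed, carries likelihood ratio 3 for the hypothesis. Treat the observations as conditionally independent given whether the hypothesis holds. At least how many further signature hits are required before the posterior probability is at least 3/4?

Prior odds = 0.12/0.88 = 3/22.
Combined Bayes factor of the evidence already in hand = 1.4 × 0.25 = 0.35.
Odds after that evidence = (3/22) × 0.35 = 21/440.
Target odds = 0.75/0.25 = 3.
Need 3ⁿ ≥ 3 ÷ (21/440) = 440/7.
3³ = 27 falls short of 440/7 but 3⁴ = 81 reaches it, so n = 4.

4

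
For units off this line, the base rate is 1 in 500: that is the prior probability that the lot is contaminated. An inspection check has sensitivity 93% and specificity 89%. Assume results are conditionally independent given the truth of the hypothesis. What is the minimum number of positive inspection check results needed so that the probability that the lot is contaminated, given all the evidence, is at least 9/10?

Prior odds = 0.002/0.998 = 1/499.
False-positive rate = 1 − 0.89 = 0.11; likelihood ratio of a positive = 0.93/0.11 = 93/11.
Target odds: 0.9 ÷ 0.1 = 9.
Need (1/499) × (93/11)ⁿ ≥ 9, i.e. (93/11)ⁿ ≥ 4491.
(93/11)³ = 804357/1331 falls short of 4491 but (93/11)⁴ = 74805201/14641 reaches it, so n = 4.

4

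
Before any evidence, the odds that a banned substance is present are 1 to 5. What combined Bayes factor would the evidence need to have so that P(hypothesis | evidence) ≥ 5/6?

Prior odds = 0.2.
Target odds = (5/6)/(1/6) = 5.
Required Bayes factor = 5 ÷ 0.2 = 25.

25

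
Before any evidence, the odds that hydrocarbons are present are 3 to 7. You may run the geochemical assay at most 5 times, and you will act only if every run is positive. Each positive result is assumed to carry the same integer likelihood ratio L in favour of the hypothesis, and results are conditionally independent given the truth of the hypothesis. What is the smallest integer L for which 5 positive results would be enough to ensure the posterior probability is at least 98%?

Prior odds = 3/7.
Target odds = 0.98/0.02 = 49.
Need L⁵ ≥ 49 ÷ (3/7) = 343/3.
2⁵ = 32 < 343/3 ≤ 243 = 3⁵, so L = 3.

3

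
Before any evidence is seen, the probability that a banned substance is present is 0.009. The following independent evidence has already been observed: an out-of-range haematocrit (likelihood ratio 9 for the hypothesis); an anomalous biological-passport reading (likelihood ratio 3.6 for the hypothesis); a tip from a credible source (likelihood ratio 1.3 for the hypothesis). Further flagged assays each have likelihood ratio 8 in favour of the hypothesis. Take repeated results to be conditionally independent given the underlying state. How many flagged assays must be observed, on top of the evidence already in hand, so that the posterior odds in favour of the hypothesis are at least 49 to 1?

3

Prior odds = 0.009/0.991 = 9/991.
Combined Bayes factor of the evidence already in hand = 9 × 3.6 × 1.3 = 42.12.
Odds after that evidence = (9/991) × 42.12 = 9477/24775.
Target odds = 49.
Need 8ⁿ ≥ 49 ÷ (9477/24775) = 1213975/9477.
8² = 64 falls short of 1213975/9477 but 8³ = 512 reaches it, so n = 3.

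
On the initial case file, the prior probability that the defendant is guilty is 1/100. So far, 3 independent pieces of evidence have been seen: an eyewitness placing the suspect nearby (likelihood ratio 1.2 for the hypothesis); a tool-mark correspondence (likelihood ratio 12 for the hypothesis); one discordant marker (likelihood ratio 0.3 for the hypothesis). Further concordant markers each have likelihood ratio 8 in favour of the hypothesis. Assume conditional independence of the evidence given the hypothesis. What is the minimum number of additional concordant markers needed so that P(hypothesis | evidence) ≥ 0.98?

Prior odds = 0.01/0.99 = 1/99.
Combined Bayes factor of the evidence already in hand = 1.2 × 12 × 0.3 = 4.32.
Odds after that evidence = (1/99) × 4.32 = 12/275.
Target odds = 0.98/0.02 = 49.
Need 8ⁿ ≥ 49 ÷ (12/275) = 13475/12.
8³ = 512 falls short of 13475/12 but 8⁴ = 4096 reaches it, so n = 4.

4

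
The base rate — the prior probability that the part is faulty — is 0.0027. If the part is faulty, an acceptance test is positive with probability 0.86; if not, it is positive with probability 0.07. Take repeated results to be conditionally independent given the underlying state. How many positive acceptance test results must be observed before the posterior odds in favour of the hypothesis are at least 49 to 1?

Prior odds = 0.0027/0.9973 = 27/9973.
Likelihood ratio of a positive = 0.86/0.07 = 86/7.
Target odds = 49.
Need (27/9973) × (86/7)ⁿ ≥ 49, i.e. (86/7)ⁿ ≥ 488677/27.
(86/7)³ = 636056/343 falls short of 488677/27 but (86/7)⁴ = 54700816/2401 reaches it, so n = 4.

4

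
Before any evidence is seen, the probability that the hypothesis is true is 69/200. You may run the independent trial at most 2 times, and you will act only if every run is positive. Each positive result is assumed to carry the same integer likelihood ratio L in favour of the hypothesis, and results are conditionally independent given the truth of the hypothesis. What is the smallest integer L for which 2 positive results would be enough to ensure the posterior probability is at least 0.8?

Prior odds = 0.345/0.655 = 69/131.
Target odds = 0.8/0.2 = 4.
Need L² ≥ 4 ÷ (69/131) = 524/69.
2² = 4 < 524/69 ≤ 9 = 3², so L = 3.

3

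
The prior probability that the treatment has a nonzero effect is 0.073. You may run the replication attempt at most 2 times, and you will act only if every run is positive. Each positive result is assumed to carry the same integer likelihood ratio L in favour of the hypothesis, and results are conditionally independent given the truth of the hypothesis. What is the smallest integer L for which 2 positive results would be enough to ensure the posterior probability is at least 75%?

Prior odds = 0.073/0.927 = 73/927.
Target odds = 0.75/0.25 = 3.
Need L² ≥ 3 ÷ (73/927) = 2781/73.
6² = 36 < 2781/73 ≤ 49 = 7², so L = 7.

7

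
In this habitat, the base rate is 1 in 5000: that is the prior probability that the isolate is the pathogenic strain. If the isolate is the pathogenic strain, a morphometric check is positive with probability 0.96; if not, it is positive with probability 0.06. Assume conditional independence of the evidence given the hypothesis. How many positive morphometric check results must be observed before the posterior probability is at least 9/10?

4

Prior odds: 0.0002 ÷ 0.9998 = 1/4999.
Likelihood ratio of a positive = 0.96/0.06 = 16.
Target posterior odds = 0.9/0.1 = 9.
Require 16ⁿ ≥ 9 ÷ (1/4999) = 44991.
16³ = 4096 falls short of 44991 but 16⁴ = 65536 reaches it, so n = 4.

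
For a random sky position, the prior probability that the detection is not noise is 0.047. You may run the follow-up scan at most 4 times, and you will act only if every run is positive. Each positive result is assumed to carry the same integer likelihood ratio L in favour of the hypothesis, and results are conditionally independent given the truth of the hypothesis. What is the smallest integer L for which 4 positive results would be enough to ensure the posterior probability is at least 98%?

6

Prior odds = 0.047/0.953 = 47/953.
Target odds = 0.98/0.02 = 49.
Need L⁴ ≥ 49 ÷ (47/953) = 46697/47.
5⁴ = 625 < 46697/47 ≤ 1296 = 6⁴, so L = 6.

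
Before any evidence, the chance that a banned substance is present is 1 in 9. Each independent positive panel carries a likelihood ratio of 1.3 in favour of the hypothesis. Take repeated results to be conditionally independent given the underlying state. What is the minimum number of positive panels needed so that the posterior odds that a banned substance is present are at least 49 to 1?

23

Prior odds = (1/9)/(8/9) = 0.125.
Likelihood ratio per positive panel = 1.3.
Target odds = 49.
Need 0.125 × 1.3ⁿ ≥ 49, i.e. 1.3ⁿ ≥ 392.
1.3²² ≈321.184 falls short of 392 but 1.3²³ ≈417.539 reaches it, so n = 23.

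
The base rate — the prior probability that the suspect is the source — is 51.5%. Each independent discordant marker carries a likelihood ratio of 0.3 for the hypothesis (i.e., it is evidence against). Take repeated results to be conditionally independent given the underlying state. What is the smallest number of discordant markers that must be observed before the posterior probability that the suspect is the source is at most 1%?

Prior odds = 0.515/0.485 = 103/97.
Likelihood ratio per discordant marker = 0.3.
Target posterior odds = 0.01/0.99 = 1/99.
Require 0.3ⁿ ≤ 1/99 ÷ (103/97) = 97/10197.
0.3³ = 0.027 is still above 97/10197 but 0.3⁴ = 0.0081 is at or below it, so n = 4.

4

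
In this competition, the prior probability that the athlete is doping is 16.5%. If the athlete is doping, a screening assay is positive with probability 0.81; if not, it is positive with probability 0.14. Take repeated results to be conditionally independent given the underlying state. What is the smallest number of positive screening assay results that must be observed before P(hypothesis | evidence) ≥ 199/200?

4

Prior odds: 0.165 ÷ 0.835 = 33/167.
Likelihood ratio of a positive = 0.81/0.14 = 81/14.
Target posterior odds = 0.995/0.005 = 199.
Need (33/167) × (81/14)ⁿ ≥ 199, i.e. (81/14)ⁿ ≥ 33233/33.
(81/14)³ = 531441/2744 falls short of 33233/33 but (81/14)⁴ = 43046721/38416 reaches it, so n = 4.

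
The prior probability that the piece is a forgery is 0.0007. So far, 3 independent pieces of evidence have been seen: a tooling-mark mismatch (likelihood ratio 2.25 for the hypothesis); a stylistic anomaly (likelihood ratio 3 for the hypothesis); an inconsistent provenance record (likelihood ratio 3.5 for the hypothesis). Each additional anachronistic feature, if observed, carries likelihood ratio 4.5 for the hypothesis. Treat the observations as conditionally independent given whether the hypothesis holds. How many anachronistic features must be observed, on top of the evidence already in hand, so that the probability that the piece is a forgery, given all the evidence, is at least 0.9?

5

Prior odds = 0.0007/0.9993 = 7/9993.
Combined Bayes factor of the evidence already in hand = 2.25 × 3 × 3.5 = 23.625.
Odds after that evidence = (7/9993) × 23.625 = 441/26648.
Target odds = 0.9/0.1 = 9.
Need 4.5ⁿ ≥ 9 ÷ (441/26648) = 26648/49.
4.5⁴ = 410.0625 falls short of 26648/49 but 4.5⁵ = 1845.28125 reaches it, so n = 5.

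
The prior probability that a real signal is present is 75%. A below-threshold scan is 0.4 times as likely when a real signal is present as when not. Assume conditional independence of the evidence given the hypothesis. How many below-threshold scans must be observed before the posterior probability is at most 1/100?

Prior odds = 0.75/0.25 = 3.
Likelihood ratio per below-threshold scan = 0.4.
Target odds: 0.01 ÷ 0.99 = 1/99.
Require 0.4ⁿ ≤ 1/99 ÷ 3 = 1/297.
0.4⁶ = 64/15625 is still above 1/297 but 0.4⁷ = 128/78125 is at or below it, so n = 7.

7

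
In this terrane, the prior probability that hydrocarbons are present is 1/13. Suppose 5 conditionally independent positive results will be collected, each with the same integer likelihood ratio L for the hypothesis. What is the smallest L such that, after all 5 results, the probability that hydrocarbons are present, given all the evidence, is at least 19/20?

3

Prior odds = (1/13)/(12/13) = 1/12.
Target odds = 0.95/0.05 = 19.
Need L⁵ ≥ 19 ÷ (1/12) = 228.
2⁵ = 32 < 228 ≤ 243 = 3⁵, so L = 3.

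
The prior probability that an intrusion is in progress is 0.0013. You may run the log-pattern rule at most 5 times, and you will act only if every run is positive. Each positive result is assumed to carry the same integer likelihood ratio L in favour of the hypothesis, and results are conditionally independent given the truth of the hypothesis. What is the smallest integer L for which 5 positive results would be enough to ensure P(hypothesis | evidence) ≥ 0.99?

Prior odds = 0.0013/0.9987 = 13/9987.
Target odds = 0.99/0.01 = 99.
Need L⁵ ≥ 99 ÷ (13/9987) = 988713/13.
9⁵ = 59049 < 988713/13 ≤ 100000 = 10⁵, so L = 10.

10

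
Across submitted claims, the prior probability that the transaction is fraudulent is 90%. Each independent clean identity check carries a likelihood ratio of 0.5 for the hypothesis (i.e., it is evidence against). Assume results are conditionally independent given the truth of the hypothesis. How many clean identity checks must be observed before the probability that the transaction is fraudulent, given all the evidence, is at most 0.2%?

Prior odds: 0.9 ÷ 0.1 = 9.
Likelihood ratio per clean identity check = 0.5.
Target odds: 0.002 ÷ 0.998 = 1/499.
Require 0.5ⁿ ≤ 1/499 ÷ 9 = 1/4491.
0.5¹² = 1/4096 is still above 1/4491 but 0.5¹³ = 1/8192 is at or below it, so n = 13.

13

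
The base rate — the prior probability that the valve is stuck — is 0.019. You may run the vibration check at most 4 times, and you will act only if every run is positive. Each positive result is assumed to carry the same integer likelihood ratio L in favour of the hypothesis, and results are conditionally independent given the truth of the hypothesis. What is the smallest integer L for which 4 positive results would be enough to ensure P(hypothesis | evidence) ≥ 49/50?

Prior odds = 0.019/0.981 = 19/981.
Target odds = 0.98/0.02 = 49.
Need L⁴ ≥ 49 ÷ (19/981) = 48069/19.
7⁴ = 2401 < 48069/19 ≤ 4096 = 8⁴, so L = 8.

8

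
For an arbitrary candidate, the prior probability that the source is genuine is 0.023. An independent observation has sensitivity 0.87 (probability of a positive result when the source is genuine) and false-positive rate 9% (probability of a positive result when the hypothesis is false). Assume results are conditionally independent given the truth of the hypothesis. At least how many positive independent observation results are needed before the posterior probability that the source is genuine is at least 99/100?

4

Prior odds: 0.023 ÷ 0.977 = 23/977.
Likelihood ratio of a positive result = 0.87/0.09 = 29/3.
Target odds: 0.99 ÷ 0.01 = 99.
Need (23/977) × (29/3)ⁿ ≥ 99, i.e. (29/3)ⁿ ≥ 96723/23.
(29/3)³ = 24389/27 falls short of 96723/23 but (29/3)⁴ = 707281/81 reaches it, so n = 4.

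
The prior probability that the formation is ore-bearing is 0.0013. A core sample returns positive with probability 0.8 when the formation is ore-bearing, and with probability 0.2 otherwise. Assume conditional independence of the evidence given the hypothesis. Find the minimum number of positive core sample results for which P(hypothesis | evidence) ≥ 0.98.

8

Prior odds: 0.0013 ÷ 0.9987 = 13/9987.
Likelihood ratio of a positive result = 0.8/0.2 = 4.
Target odds: 0.98 ÷ 0.02 = 49.
Require 4ⁿ ≥ 49 ÷ (13/9987) = 489363/13.
4⁷ = 16384 falls short of 489363/13 but 4⁸ = 65536 reaches it, so n = 8.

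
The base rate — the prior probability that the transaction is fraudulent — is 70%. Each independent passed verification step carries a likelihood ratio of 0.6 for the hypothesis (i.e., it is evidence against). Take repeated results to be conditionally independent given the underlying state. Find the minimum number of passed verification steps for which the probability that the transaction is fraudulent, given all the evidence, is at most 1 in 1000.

16

Prior odds: 0.7 ÷ 0.3 = 7/3.
Likelihood ratio per passed verification step = 0.6.
Target odds: 0.001 ÷ 0.999 = 1/999.
Need (7/3) × 0.6ⁿ ≤ 1/999, i.e. 0.6ⁿ ≤ 1/2331.
0.6¹⁵ ≈0.000470185 is still above 1/2331 but 0.6¹⁶ ≈0.000282111 is at or below it, so n = 16.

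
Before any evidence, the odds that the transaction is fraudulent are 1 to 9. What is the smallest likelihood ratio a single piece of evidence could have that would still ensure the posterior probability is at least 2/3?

18

Prior odds = 1/9.
Target odds = (2/3)/(1/3) = 2.
Required Bayes factor = 2 ÷ (1/9) = 18.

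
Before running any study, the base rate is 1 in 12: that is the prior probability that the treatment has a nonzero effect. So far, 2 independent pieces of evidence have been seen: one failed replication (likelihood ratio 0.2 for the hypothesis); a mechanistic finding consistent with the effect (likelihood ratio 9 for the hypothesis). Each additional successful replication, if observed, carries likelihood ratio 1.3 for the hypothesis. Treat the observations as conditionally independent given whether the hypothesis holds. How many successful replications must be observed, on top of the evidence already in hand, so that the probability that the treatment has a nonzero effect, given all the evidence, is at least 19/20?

Prior odds = (1/12)/(11/12) = 1/11.
Combined Bayes factor of the evidence already in hand = 0.2 × 9 = 1.8.
Odds after that evidence = (1/11) × 1.8 = 9/55.
Target odds = 0.95/0.05 = 19.
Need 1.3ⁿ ≥ 19 ÷ (9/55) = 1045/9.
1.3¹⁸ ≈112.455 falls short of 1045/9 but 1.3¹⁹ ≈146.192 reaches it, so n = 19.

19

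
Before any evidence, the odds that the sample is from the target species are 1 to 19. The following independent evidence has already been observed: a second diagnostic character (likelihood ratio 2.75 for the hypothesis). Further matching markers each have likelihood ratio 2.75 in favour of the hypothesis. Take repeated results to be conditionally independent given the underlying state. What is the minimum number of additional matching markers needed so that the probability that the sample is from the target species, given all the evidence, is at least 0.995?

Prior odds = 1/19.
Bayes factor of the evidence already in hand = 2.75.
Odds after that evidence = (1/19) × 2.75 = 11/76.
Target odds = 0.995/0.005 = 199.
Need 2.75ⁿ ≥ 199 ÷ (11/76) = 15124/11.
2.75⁷ = 19487171/16384 falls short of 15124/11 but 2.75⁸ = 214358881/65536 reaches it, so n = 8.

8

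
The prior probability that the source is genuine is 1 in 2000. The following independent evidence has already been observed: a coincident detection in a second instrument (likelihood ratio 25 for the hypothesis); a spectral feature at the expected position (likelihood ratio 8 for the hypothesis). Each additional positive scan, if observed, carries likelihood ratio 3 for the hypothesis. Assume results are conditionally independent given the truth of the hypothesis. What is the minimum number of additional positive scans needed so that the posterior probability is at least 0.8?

4

Prior odds = 0.0005/0.9995 = 1/1999.
Combined Bayes factor of the evidence already in hand = 25 × 8 = 200.
Odds after that evidence = (1/1999) × 200 = 200/1999.
Target odds = 0.8/0.2 = 4.
Need 3ⁿ ≥ 4 ÷ (200/1999) = 39.98.
3³ = 27 falls short of 39.98 but 3⁴ = 81 reaches it, so n = 4.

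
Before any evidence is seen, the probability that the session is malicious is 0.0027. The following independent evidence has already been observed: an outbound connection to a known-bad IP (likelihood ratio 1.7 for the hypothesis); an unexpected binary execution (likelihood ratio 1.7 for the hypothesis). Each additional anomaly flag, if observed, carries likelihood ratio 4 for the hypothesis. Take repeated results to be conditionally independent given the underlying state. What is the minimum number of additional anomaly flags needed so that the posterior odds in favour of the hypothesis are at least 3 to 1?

Prior odds = 0.0027/0.9973 = 27/9973.
Combined Bayes factor of the evidence already in hand = 1.7 × 1.7 = 2.89.
Odds after that evidence = (27/9973) × 2.89 = 7803/997300.
Target odds = 3.
Need 4ⁿ ≥ 3 ÷ (7803/997300) = 997300/2601.
4⁴ = 256 falls short of 997300/2601 but 4⁵ = 1024 reaches it, so n = 5.

5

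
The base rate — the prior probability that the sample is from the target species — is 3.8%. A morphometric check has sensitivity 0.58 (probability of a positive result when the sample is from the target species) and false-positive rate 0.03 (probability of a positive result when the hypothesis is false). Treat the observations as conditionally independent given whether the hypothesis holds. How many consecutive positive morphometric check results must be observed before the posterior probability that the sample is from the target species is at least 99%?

Prior odds = 0.038/0.962 = 19/481.
Likelihood ratio of a positive result = 0.58/0.03 = 58/3.
Target posterior odds = 0.99/0.01 = 99.
Need (19/481) × (58/3)ⁿ ≥ 99, i.e. (58/3)ⁿ ≥ 47619/19.
(58/3)² = 3364/9 falls short of 47619/19 but (58/3)³ = 195112/27 reaches it, so n = 3.

3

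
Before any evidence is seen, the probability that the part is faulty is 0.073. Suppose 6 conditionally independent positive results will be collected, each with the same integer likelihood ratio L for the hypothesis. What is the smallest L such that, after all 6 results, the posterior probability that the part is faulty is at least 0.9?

3

Prior odds = 0.073/0.927 = 73/927.
Target odds = 0.9/0.1 = 9.
Need L⁶ ≥ 9 ÷ (73/927) = 8343/73.
2⁶ = 64 < 8343/73 ≤ 729 = 3⁶, so L = 3.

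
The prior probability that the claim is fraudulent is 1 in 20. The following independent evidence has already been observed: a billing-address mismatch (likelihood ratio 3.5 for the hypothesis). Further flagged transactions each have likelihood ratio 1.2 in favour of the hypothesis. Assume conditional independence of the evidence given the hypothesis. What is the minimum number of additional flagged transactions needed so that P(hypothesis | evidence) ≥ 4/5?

Prior odds = 0.05/0.95 = 1/19.
Bayes factor of the evidence already in hand = 3.5.
Odds after that evidence = (1/19) × 3.5 = 7/38.
Target odds = 0.8/0.2 = 4.
Need 1.2ⁿ ≥ 4 ÷ (7/38) = 152/7.
1.2¹⁶ ≈18.4884 falls short of 152/7 but 1.2¹⁷ ≈22.1861 reaches it, so n = 17.

17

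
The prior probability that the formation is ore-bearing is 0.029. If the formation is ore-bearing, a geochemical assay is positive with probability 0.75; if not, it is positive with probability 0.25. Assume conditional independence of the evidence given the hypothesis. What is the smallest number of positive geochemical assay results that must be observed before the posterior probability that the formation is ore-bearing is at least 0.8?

5

Prior odds: 0.029 ÷ 0.971 = 29/971.
Likelihood ratio of a positive = 0.75/0.25 = 3.
Target posterior odds = 0.8/0.2 = 4.
Require 3ⁿ ≥ 4 ÷ (29/971) = 3884/29.
3⁴ = 81 falls short of 3884/29 but 3⁵ = 243 reaches it, so n = 5.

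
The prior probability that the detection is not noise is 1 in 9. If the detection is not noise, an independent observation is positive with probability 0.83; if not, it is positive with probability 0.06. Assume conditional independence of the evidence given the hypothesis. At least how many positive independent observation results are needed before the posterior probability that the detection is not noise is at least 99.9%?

Prior odds: (1/9) ÷ (8/9) = 0.125.
Likelihood ratio of a positive = 0.83/0.06 = 83/6.
Target odds: 0.999 ÷ 0.001 = 999.
Need 0.125 × (83/6)ⁿ ≥ 999, i.e. (83/6)ⁿ ≥ 7992.
(83/6)³ = 571787/216 falls short of 7992 but (83/6)⁴ = 47458321/1296 reaches it, so n = 4.

4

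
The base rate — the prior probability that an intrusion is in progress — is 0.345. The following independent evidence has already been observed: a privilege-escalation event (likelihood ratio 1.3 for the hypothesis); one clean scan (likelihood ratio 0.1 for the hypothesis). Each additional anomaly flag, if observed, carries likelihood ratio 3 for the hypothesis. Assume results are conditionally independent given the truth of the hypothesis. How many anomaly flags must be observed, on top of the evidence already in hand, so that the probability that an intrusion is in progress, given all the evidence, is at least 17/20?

5

Prior odds = 0.345/0.655 = 69/131.
Combined Bayes factor of the evidence already in hand = 1.3 × 0.1 = 0.13.
Odds after that evidence = (69/131) × 0.13 = 897/13100.
Target odds = 0.85/0.15 = 17/3.
Need 3ⁿ ≥ 17/3 ÷ (897/13100) = 222700/2691.
3⁴ = 81 falls short of 222700/2691 but 3⁵ = 243 reaches it, so n = 5.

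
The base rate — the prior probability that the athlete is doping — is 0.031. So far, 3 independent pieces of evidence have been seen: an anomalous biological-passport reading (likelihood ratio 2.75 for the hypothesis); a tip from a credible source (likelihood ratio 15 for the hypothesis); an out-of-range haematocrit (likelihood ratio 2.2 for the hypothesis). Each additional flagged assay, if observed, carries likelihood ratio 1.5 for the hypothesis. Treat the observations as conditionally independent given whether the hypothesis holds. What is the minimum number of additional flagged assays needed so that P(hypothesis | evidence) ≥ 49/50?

Prior odds = 0.031/0.969 = 31/969.
Combined Bayes factor of the evidence already in hand = 2.75 × 15 × 2.2 = 90.75.
Odds after that evidence = (31/969) × 90.75 = 3751/1292.
Target odds = 0.98/0.02 = 49.
Need 1.5ⁿ ≥ 49 ÷ (3751/1292) = 63308/3751.
1.5⁶ = 11.390625 falls short of 63308/3751 but 1.5⁷ = 17.0859375 reaches it, so n = 7.

7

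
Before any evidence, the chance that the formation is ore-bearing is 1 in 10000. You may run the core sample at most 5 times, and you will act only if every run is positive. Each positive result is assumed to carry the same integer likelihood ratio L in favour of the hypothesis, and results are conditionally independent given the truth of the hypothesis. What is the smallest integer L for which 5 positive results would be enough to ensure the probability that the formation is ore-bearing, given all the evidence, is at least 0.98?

14

Prior odds = 0.0001/0.9999 = 1/9999.
Target odds = 0.98/0.02 = 49.
Need L⁵ ≥ 49 ÷ (1/9999) = 489951.
13⁵ = 371293 < 489951 ≤ 537824 = 14⁵, so L = 14.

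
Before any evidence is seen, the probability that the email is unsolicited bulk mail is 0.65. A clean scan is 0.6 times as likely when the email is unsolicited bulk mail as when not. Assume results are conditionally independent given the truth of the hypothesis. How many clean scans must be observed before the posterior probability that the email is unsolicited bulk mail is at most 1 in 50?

9

Prior odds = 0.65/0.35 = 13/7.
Likelihood ratio per clean scan = 0.6.
Target odds: 0.02 ÷ 0.98 = 1/49.
Require 0.6ⁿ ≤ 1/49 ÷ (13/7) = 1/91.
0.6⁸ = 6561/390625 is still above 1/91 but 0.6⁹ = 19683/1953125 is at or below it, so n = 9.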